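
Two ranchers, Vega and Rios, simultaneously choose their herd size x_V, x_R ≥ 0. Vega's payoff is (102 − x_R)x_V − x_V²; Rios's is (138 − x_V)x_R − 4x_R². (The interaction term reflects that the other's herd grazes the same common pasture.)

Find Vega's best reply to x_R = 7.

Expanding Vega's payoff: 102x_V − x_Rx_V − x_V².
∂π/∂x_V = 102 − x_R − 2x_V = 0, so x_V = 51 − 0.5x_R.
At x_R = 7: x_V = 51 − 0.5·7 = 47.5.

47.5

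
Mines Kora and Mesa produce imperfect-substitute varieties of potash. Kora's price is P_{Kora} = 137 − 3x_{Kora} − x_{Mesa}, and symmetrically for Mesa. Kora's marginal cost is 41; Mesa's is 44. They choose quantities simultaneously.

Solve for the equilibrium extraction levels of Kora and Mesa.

13.8, 13.2

Mine Kora's profit: π = x_{Kora}(137 − 3x_{Kora} − x_{Mesa}) − 41x_{Kora}.
∂π/∂x_{Kora} = 96 − 6x_{Kora} − x_{Mesa} = 0 ⇒ x_{Kora} = 16 − (1/6)x_{Mesa}.
Similarly x_{Mesa} = 15.5 − (1/6)x_{Kora}.
Substituting the second reaction function into the first: x_{Kora} = 16 − (1/6)(15.5 − (1/6)x_{Kora}), which gives (35/36)x_{Kora} = 161/12 ⇒ x_{Kora} = 13.8.
Then x_{Mesa} = 15.5 − (1/6)·13.8 = 13.2.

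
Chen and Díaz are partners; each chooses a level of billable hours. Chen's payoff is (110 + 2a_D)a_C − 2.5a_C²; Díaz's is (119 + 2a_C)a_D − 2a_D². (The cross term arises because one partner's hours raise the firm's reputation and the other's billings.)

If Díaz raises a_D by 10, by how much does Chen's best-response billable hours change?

4

Expanding Chen's payoff: 110a_C + 2a_Da_C − 2.5a_C².
∂π/∂a_C = 110 + 2a_D − 5a_C = 0, so a_C = 22 + 0.4a_D.
The reaction-function slope is 0.4, so a 10-unit rise in a_D moves a_C by 0.4 × 10 = 4. Chen's best response rises — the actions are strategic complements.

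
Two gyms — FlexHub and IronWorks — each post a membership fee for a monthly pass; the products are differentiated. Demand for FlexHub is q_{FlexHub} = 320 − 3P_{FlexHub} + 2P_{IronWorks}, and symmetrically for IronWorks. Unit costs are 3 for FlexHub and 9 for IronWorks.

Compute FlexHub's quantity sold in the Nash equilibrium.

FlexHub's profit: π = (P_{FlexHub} − 3)(320 − 3P_{FlexHub} + 2P_{IronWorks}).
∂π/∂P_{FlexHub} = 329 − 6P_{FlexHub} + 2P_{IronWorks} = 0 ⇒ P_{FlexHub} = 329/6 + (1/3)P_{IronWorks}.
Similarly P_{IronWorks} = 347/6 + (1/3)P_{FlexHub}.
Substituting the second reaction function into the first: P_{FlexHub} = 329/6 + (1/3)(347/6 + (1/3)P_{FlexHub}), which gives (8/9)P_{FlexHub} = 667/9 ⇒ P_{FlexHub} = 83.375.
Then P_{IronWorks} = 347/6 + (1/3)·83.375 = 85.625.
q_{FlexHub} = 320 − 3·83.375 + 2·85.625 = 241.125.

241.125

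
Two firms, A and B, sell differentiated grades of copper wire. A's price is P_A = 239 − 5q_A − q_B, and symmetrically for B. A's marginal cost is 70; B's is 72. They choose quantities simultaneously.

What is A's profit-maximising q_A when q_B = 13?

15.6

Firm A's profit: π = q_A(239 − 5q_A − q_B) − 70q_A.
∂π/∂q_A = 169 − 10q_A − q_B = 0 ⇒ q_A = 16.9 − 0.1q_B.
At q_B = 13: q_A = 16.9 − 0.1·13 = 15.6.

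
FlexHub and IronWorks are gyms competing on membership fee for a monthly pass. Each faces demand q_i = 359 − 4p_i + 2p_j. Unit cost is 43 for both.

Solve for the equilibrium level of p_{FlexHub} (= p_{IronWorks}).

88.5

FlexHub's profit: π = (p_{FlexHub} − 43)(359 − 4p_{FlexHub} + 2p_{IronWorks}).
∂π/∂p_{FlexHub} = 531 − 8p_{FlexHub} + 2p_{IronWorks} = 0 ⇒ p_{FlexHub} = 66.375 + 0.25p_{IronWorks}.
The game is symmetric, so in equilibrium p_{IronWorks} = p_{FlexHub}: the reaction function gives 0.75p_{FlexHub} = 66.375, hence p_{FlexHub} = 88.5.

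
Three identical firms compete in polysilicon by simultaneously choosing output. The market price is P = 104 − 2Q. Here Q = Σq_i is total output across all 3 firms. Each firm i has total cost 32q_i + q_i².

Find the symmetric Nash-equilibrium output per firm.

7.2

A representative firm's profit is π_i = q_i(104 − 2Q) − 32q_i − q_i², with Q = q_i + Σ_{j≠i} q_j.
First-order condition: 72 − 6q_i − 2Σ_{j≠i} q_j = 0.
With identical firms, set every q_j = q: then 72 − 6q − 4q = 0, i.e. q = 72/10 = 7.2.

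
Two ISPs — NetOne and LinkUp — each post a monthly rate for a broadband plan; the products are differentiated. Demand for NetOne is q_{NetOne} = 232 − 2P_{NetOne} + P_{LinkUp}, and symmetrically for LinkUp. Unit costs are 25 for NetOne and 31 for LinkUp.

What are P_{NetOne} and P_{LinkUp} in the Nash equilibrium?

NetOne's profit: π = (P_{NetOne} − 25)(232 − 2P_{NetOne} + P_{LinkUp}).
∂π/∂P_{NetOne} = 282 − 4P_{NetOne} + P_{LinkUp} = 0 ⇒ P_{NetOne} = 70.5 + 0.25P_{LinkUp}.
Similarly P_{LinkUp} = 73.5 + 0.25P_{NetOne}.
Solving the two reaction functions simultaneously: (1 − (0.25)(0.25))P_{NetOne} = 70.5 + 0.25·73.5, so 0.9375P_{NetOne} = 88.875 and P_{NetOne} = 94.8.
Then P_{LinkUp} = 73.5 + 0.25·94.8 = 97.2.

94.8, 97.2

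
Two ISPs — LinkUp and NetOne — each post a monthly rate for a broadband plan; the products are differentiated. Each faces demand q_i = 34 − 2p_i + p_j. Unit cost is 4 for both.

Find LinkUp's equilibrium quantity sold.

LinkUp's profit: π = (p_{LinkUp} − 4)(34 − 2p_{LinkUp} + p_{NetOne}).
∂π/∂p_{LinkUp} = 42 − 4p_{LinkUp} + p_{NetOne} = 0 ⇒ p_{LinkUp} = 10.5 + 0.25p_{NetOne}.
Setting p_{LinkUp} = p_{NetOne} in the reaction function: p_{LinkUp} = 10.5 + 0.25p_{LinkUp}, so p_{LinkUp} = 10.5 / 0.75 = 14.
q_{LinkUp} = 34 − 2·14 + 14 = 20.

20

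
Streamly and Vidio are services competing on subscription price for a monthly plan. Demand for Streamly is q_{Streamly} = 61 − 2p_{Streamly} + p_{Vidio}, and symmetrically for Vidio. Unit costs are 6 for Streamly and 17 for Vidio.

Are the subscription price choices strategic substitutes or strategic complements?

Streamly's profit: π = (p_{Streamly} − 6)(61 − 2p_{Streamly} + p_{Vidio}).
∂π/∂p_{Streamly} = 73 − 4p_{Streamly} + p_{Vidio} = 0 ⇒ p_{Streamly} = 18.25 + 0.25p_{Vidio}.
The best-response slope dp_{Streamly}/dp_{Vidio} = 0.25 > 0: the reaction function is upward-sloping, so the choices are strategic complements.

strategic complements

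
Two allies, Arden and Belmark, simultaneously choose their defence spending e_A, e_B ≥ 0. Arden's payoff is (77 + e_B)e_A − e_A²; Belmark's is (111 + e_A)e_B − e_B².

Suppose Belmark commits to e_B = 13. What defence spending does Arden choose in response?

Expanding Arden's payoff: 77e_A + e_Be_A − e_A².
∂π/∂e_A = 77 + e_B − 2e_A = 0, so e_A = 38.5 + 0.5e_B.
At e_B = 13: e_A = 38.5 + 0.5·13 = 45.

45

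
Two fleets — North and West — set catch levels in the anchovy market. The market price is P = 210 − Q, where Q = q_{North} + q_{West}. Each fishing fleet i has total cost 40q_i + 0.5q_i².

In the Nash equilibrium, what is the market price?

125

Fishing fleet North's profit: π = q_{North}(210 − (q_{North} + q_{West})) − 40q_{North} − 0.5q_{North}².
∂π/∂q_{North} = 170 − 3q_{North} − q_{West} = 0, so q_{North} = 170/3 − (1/3)q_{West}.
The game is symmetric, so in equilibrium q_{West} = q_{North}: the reaction function gives (4/3)q_{North} = 170/3, hence q_{North} = 42.5.
Equilibrium price: P = 210 − 85 = 125.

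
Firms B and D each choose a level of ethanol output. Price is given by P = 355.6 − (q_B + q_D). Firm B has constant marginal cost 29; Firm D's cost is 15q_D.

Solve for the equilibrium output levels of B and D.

Firm B's profit: π = q_B(355.6 − (q_B + q_D)) − 29q_B.
∂π/∂q_B = 326.6 − 2q_B − q_D = 0, so q_B = 163.3 − 0.5q_D.
By the same steps for D: q_D = 170.3 − 0.5q_B.
Plugging q_D into B's best response: q_B = 163.3 − 0.5(170.3 − 0.5q_B) ⇒ 0.75q_B = 78.15, so q_B = 104.2.
Then q_D = 170.3 − 0.5·104.2 = 118.2.

104.2, 118.2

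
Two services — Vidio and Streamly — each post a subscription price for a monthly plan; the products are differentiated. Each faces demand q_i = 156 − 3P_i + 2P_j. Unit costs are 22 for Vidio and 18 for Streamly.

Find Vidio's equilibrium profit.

3217.6875

Vidio's profit: π = (P_{Vidio} − 22)(156 − 3P_{Vidio} + 2P_{Streamly}).
∂π/∂P_{Vidio} = 222 − 6P_{Vidio} + 2P_{Streamly} = 0 ⇒ P_{Vidio} = 37 + (1/3)P_{Streamly}.
Similarly P_{Streamly} = 35 + (1/3)P_{Vidio}.
Solving the two reaction functions simultaneously: (1 − (1/3)(1/3))P_{Vidio} = 37 + (1/3)·35, so (8/9)P_{Vidio} = 146/3 and P_{Vidio} = 54.75.
Then P_{Streamly} = 35 + (1/3)·54.75 = 53.25.
q_{Vidio} = 156 − 3·54.75 + 2·53.25 = 98.25.
Profit = (54.75 − 22)·98.25 = 3217.6875.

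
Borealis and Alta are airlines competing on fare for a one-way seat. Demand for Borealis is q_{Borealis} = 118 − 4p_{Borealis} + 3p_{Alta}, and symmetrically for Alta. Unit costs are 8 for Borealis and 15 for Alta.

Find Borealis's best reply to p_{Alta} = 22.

27

Borealis's profit: π = (p_{Borealis} − 8)(118 − 4p_{Borealis} + 3p_{Alta}).
∂π/∂p_{Borealis} = 150 − 8p_{Borealis} + 3p_{Alta} = 0 ⇒ p_{Borealis} = 18.75 + 0.375p_{Alta}.
At p_{Alta} = 22: p_{Borealis} = 18.75 + 0.375·22 = 27.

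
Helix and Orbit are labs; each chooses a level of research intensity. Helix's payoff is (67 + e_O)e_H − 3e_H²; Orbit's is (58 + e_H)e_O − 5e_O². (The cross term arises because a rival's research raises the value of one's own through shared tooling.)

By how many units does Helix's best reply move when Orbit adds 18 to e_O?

3

Expanding Helix's payoff: 67e_H + e_Oe_H − 3e_H².
∂π/∂e_H = 67 + e_O − 6e_H = 0, so e_H = 67/6 + (1/6)e_O.
The reaction-function slope is 1/6, so an 18-unit rise in e_O moves e_H by 1/6 × 18 = 3. Helix's best response rises — the actions are strategic complements.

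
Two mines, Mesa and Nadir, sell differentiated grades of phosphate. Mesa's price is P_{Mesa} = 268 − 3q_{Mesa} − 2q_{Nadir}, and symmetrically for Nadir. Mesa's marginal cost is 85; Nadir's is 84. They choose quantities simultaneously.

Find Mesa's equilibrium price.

153.4375

Mine Mesa's profit: π = q_{Mesa}(268 − 3q_{Mesa} − 2q_{Nadir}) − 85q_{Mesa}.
∂π/∂q_{Mesa} = 183 − 6q_{Mesa} − 2q_{Nadir} = 0 ⇒ q_{Mesa} = 30.5 − (1/3)q_{Nadir}.
Similarly q_{Nadir} = 92/3 − (1/3)q_{Mesa}.
Plugging q_{Nadir} into Mesa's best response: q_{Mesa} = 30.5 − (1/3)(92/3 − (1/3)q_{Mesa}) ⇒ (8/9)q_{Mesa} = 365/18, so q_{Mesa} = 22.8125.
Then q_{Nadir} = 92/3 − (1/3)·22.8125 = 23.0625.
P_{Mesa} = 268 − 3·22.8125 − 2·23.0625 = 153.4375.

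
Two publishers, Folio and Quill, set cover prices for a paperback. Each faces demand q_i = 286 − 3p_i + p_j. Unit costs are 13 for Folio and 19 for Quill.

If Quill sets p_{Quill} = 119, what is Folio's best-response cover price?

74

Folio's profit: π = (p_{Folio} − 13)(286 − 3p_{Folio} + p_{Quill}).
∂π/∂p_{Folio} = 325 − 6p_{Folio} + p_{Quill} = 0 ⇒ p_{Folio} = 325/6 + (1/6)p_{Quill}.
At p_{Quill} = 119: p_{Folio} = 325/6 + (1/6)·119 = 74.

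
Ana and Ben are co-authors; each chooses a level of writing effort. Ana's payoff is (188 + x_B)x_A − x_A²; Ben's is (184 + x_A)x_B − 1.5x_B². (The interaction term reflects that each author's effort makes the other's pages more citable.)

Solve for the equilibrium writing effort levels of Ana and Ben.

149.6, 111.2

Expanding Ana's payoff: 188x_A + x_Bx_A − x_A².
∂π/∂x_A = 188 + x_B − 2x_A = 0, so x_A = 94 + 0.5x_B.
Likewise for Ben: x_B = 184/3 + (1/3)x_A.
Plugging x_B into Ana's best response: x_A = 94 + 0.5(184/3 + (1/3)x_A) ⇒ (5/6)x_A = 374/3, so x_A = 149.6.
Then x_B = 184/3 + (1/3)·149.6 = 111.2.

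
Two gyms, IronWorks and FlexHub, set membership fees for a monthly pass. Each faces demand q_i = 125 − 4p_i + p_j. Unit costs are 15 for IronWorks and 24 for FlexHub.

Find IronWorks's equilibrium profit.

576

IronWorks's profit: π = (p_{IronWorks} − 15)(125 − 4p_{IronWorks} + p_{FlexHub}).
∂π/∂p_{IronWorks} = 185 − 8p_{IronWorks} + p_{FlexHub} = 0 ⇒ p_{IronWorks} = 23.125 + 0.125p_{FlexHub}.
Similarly p_{FlexHub} = 27.625 + 0.125p_{IronWorks}.
Solving the two reaction functions simultaneously: (1 − (0.125)(0.125))p_{IronWorks} = 23.125 + 0.125·27.625, so (63/64)p_{IronWorks} = 1701/64 and p_{IronWorks} = 27.
Then p_{FlexHub} = 27.625 + 0.125·27 = 31.
q_{IronWorks} = 125 − 4·27 + 31 = 48.
Profit = (27 − 15)·48 = 576.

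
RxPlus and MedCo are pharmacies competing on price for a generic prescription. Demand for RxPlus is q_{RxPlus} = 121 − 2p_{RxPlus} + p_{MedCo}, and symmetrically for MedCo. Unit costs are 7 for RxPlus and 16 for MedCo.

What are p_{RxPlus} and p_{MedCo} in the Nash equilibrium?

46.2, 49.8

RxPlus's profit: π = (p_{RxPlus} − 7)(121 − 2p_{RxPlus} + p_{MedCo}).
∂π/∂p_{RxPlus} = 135 − 4p_{RxPlus} + p_{MedCo} = 0 ⇒ p_{RxPlus} = 33.75 + 0.25p_{MedCo}.
Similarly p_{MedCo} = 38.25 + 0.25p_{RxPlus}.
Substituting the second reaction function into the first: p_{RxPlus} = 33.75 + 0.25(38.25 + 0.25p_{RxPlus}), which gives 0.9375p_{RxPlus} = 43.3125 ⇒ p_{RxPlus} = 46.2.
Then p_{MedCo} = 38.25 + 0.25·46.2 = 49.8.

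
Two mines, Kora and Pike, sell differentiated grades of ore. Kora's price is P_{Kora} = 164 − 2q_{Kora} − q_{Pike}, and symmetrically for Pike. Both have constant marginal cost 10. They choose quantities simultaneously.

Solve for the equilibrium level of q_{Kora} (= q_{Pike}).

Mine Kora's profit: π = q_{Kora}(164 − 2q_{Kora} − q_{Pike}) − 10q_{Kora}.
∂π/∂q_{Kora} = 154 − 4q_{Kora} − q_{Pike} = 0 ⇒ q_{Kora} = 38.5 − 0.25q_{Pike}.
Setting q_{Kora} = q_{Pike} in the reaction function: q_{Kora} = 38.5 − 0.25q_{Kora}, so q_{Kora} = 38.5 / 1.25 = 30.8.

30.8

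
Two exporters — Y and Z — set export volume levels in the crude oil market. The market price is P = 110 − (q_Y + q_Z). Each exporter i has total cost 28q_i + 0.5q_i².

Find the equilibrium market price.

69

Exporter Y's profit: π = q_Y(110 − (q_Y + q_Z)) − 28q_Y − 0.5q_Y².
∂π/∂q_Y = 82 − 3q_Y − q_Z = 0, so q_Y = 82/3 − (1/3)q_Z.
Setting q_Y = q_Z in the reaction function: q_Y = 82/3 − (1/3)q_Y, so q_Y = (82/3) / (4/3) = 20.5.
Equilibrium price: P = 110 − 41 = 69.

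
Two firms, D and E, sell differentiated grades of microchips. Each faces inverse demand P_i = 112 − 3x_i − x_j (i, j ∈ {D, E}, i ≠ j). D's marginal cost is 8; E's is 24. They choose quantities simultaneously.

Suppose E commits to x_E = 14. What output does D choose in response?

15

Firm D's profit: π = x_D(112 − 3x_D − x_E) − 8x_D.
∂π/∂x_D = 104 − 6x_D − x_E = 0 ⇒ x_D = 52/3 − (1/6)x_E.
At x_E = 14: x_D = 52/3 − (1/6)·14 = 15.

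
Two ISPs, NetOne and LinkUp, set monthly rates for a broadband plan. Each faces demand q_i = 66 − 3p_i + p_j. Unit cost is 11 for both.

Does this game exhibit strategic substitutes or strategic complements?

NetOne's profit: π = (p_{NetOne} − 11)(66 − 3p_{NetOne} + p_{LinkUp}).
∂π/∂p_{NetOne} = 99 − 6p_{NetOne} + p_{LinkUp} = 0 ⇒ p_{NetOne} = 16.5 + (1/6)p_{LinkUp}.
The best-response slope dp_{NetOne}/dp_{LinkUp} = 1/6 > 0: the reaction function is upward-sloping, so the choices are strategic complements.

strategic complements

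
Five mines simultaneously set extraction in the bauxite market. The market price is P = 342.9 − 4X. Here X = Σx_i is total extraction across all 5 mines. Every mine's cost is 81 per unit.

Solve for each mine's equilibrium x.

10.9125

A representative mine's profit is π_i = x_i(342.9 − 4X) − 81x_i, with X = x_i + Σ_{j≠i} x_j.
First-order condition: 261.9 − 8x_i − 4Σ_{j≠i} x_j = 0.
Imposing symmetry (x_j = x for all j) turns Σ_{j≠i} x_j into 4x, so 261.9 = 24x and x = 10.9125.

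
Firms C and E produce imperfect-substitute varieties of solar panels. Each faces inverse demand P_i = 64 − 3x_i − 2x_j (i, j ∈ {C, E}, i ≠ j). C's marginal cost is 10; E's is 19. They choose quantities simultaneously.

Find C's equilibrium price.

Firm C's profit: π = x_C(64 − 3x_C − 2x_E) − 10x_C.
∂π/∂x_C = 54 − 6x_C − 2x_E = 0 ⇒ x_C = 9 − (1/3)x_E.
Similarly x_E = 7.5 − (1/3)x_C.
Substituting the second reaction function into the first: x_C = 9 − (1/3)(7.5 − (1/3)x_C), which gives (8/9)x_C = 6.5 ⇒ x_C = 7.3125.
Then x_E = 7.5 − (1/3)·7.3125 = 5.0625.
P_C = 64 − 3·7.3125 − 2·5.0625 = 31.9375.

31.9375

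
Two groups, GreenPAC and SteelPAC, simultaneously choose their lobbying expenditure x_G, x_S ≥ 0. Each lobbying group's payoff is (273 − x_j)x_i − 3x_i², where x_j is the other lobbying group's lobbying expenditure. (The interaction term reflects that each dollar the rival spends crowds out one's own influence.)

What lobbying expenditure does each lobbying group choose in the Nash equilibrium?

39

GreenPAC's payoff is (273 − x_S)x_G − 3x_G².
∂π/∂x_G = 273 − x_S − 6x_G = 0, so x_G = 45.5 − (1/6)x_S.
By symmetry x_S = x_G; substituting into the reaction function, (7/6)x_G = 45.5 and x_G = 39.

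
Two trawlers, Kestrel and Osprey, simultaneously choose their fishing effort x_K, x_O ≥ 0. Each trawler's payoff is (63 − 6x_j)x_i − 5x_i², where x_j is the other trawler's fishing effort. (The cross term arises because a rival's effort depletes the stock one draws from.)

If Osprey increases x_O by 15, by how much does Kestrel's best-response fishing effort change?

Kestrel's payoff is (63 − 6x_O)x_K − 5x_K².
∂π/∂x_K = 63 − 6x_O − 10x_K = 0, so x_K = 6.3 − 0.6x_O.
The reaction-function slope is −0.6, so a 15-unit rise in x_O moves x_K by −0.6 × 15 = −9. Kestrel's best response falls — the actions are strategic substitutes.

-9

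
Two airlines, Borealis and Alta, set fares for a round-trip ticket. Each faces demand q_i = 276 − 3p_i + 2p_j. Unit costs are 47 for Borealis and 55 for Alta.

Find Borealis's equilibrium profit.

Borealis's profit: π = (p_{Borealis} − 47)(276 − 3p_{Borealis} + 2p_{Alta}).
∂π/∂p_{Borealis} = 417 − 6p_{Borealis} + 2p_{Alta} = 0 ⇒ p_{Borealis} = 69.5 + (1/3)p_{Alta}.
Similarly p_{Alta} = 73.5 + (1/3)p_{Borealis}.
Substituting the second reaction function into the first: p_{Borealis} = 69.5 + (1/3)(73.5 + (1/3)p_{Borealis}), which gives (8/9)p_{Borealis} = 94 ⇒ p_{Borealis} = 105.75.
Then p_{Alta} = 73.5 + (1/3)·105.75 = 108.75.
q_{Borealis} = 276 − 3·105.75 + 2·108.75 = 176.25.
Profit = (105.75 − 47)·176.25 = 10354.6875.

10354.6875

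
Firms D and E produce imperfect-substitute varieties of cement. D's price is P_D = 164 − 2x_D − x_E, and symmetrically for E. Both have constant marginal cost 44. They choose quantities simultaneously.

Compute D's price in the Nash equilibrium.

92

Firm D's profit: π = x_D(164 − 2x_D − x_E) − 44x_D.
∂π/∂x_D = 120 − 4x_D − x_E = 0 ⇒ x_D = 30 − 0.25x_E.
Setting x_D = x_E in the reaction function: x_D = 30 − 0.25x_D, so x_D = 30 / 1.25 = 24.
P_D = 164 − 2·24 − 24 = 92.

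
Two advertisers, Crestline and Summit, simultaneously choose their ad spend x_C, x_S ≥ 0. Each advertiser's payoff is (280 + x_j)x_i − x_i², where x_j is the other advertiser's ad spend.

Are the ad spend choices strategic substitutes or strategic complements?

Crestline's payoff is (280 + x_S)x_C − x_C².
∂π/∂x_C = 280 + x_S − 2x_C = 0, so x_C = 140 + 0.5x_S.
The best-response slope dx_C/dx_S = 0.5 > 0: the reaction function is upward-sloping, so the choices are strategic complements.

strategic complements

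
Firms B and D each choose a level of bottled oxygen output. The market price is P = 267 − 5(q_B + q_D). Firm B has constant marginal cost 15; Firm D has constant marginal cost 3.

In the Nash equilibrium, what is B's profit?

1280

Firm B's profit: π = q_B(267 − 5(q_B + q_D)) − 15q_B.
∂π/∂q_B = 252 − 10q_B − 5q_D = 0, so q_B = 25.2 − 0.5q_D.
By the same steps for D: q_D = 26.4 − 0.5q_B.
Solving the two reaction functions simultaneously: (1 − (−0.5)(−0.5))q_B = 25.2 − 0.5·26.4, so 0.75q_B = 12 and q_B = 16.
Then q_D = 26.4 − 0.5·16 = 18.4.
Price P = 267 − 5·34.4 = 95.
B's profit: (95 − 15)·16 = 1280.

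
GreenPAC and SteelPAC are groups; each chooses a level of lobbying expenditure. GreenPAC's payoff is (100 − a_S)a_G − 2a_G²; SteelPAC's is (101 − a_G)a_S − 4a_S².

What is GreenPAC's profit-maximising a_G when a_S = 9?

Expanding GreenPAC's payoff: 100a_G − a_Sa_G − 2a_G².
∂π/∂a_G = 100 − a_S − 4a_G = 0, so a_G = 25 − 0.25a_S.
At a_S = 9: a_G = 25 − 0.25·9 = 22.75.

22.75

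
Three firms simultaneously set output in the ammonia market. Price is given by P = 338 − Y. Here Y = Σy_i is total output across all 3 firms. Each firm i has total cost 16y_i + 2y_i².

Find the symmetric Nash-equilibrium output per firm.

A representative firm's profit is π_i = y_i(338 − Y) − 16y_i − 2y_i², with Y = y_i + Σ_{j≠i} y_j.
First-order condition: 322 − 6y_i − Σ_{j≠i} y_j = 0.
Imposing symmetry (y_j = y for all j) turns Σ_{j≠i} y_j into 2y, so 322 = 8y and y = 40.25.

40.25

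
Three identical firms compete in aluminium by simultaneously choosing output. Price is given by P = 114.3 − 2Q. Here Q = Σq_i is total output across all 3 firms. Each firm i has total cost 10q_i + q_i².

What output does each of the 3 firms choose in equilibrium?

A representative firm's profit is π_i = q_i(114.3 − 2Q) − 10q_i − q_i², with Q = q_i + Σ_{j≠i} q_j.
First-order condition: 104.3 − 6q_i − 2Σ_{j≠i} q_j = 0.
With identical firms, set every q_j = q: then 104.3 − 6q − 4q = 0, i.e. q = 104.3/10 = 10.43.

10.43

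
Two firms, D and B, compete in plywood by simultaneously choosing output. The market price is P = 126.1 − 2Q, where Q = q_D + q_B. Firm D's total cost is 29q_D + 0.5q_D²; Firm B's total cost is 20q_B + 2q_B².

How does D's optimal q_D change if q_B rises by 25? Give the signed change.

Firm D's profit: π = q_D(126.1 − 2(q_D + q_B)) − 29q_D − 0.5q_D².
∂π/∂q_D = 97.1 − 5q_D − 2q_B = 0, so q_D = 19.42 − 0.4q_B.
The reaction-function slope is −0.4, so a 25-unit rise in q_B moves q_D by −0.4 × 25 = −10. D's best response falls — the actions are strategic substitutes.

-10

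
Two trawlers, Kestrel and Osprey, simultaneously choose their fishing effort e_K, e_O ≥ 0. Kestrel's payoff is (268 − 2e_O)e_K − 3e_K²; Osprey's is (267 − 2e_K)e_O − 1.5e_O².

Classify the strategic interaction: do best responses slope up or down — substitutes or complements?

strategic substitutes

Expanding Kestrel's payoff: 268e_K − 2e_Oe_K − 3e_K².
∂π/∂e_K = 268 − 2e_O − 6e_K = 0, so e_K = 134/3 − (1/3)e_O.
The best-response slope de_K/de_O = −1/3 < 0: the reaction function is downward-sloping, so the choices are strategic substitutes.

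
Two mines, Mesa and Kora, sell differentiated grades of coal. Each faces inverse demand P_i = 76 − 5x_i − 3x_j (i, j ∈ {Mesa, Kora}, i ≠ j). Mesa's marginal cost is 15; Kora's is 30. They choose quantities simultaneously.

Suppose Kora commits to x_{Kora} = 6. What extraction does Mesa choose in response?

4.3

Mine Mesa's profit: π = x_{Mesa}(76 − 5x_{Mesa} − 3x_{Kora}) − 15x_{Mesa}.
∂π/∂x_{Mesa} = 61 − 10x_{Mesa} − 3x_{Kora} = 0 ⇒ x_{Mesa} = 6.1 − 0.3x_{Kora}.
At x_{Kora} = 6: x_{Mesa} = 6.1 − 0.3·6 = 4.3.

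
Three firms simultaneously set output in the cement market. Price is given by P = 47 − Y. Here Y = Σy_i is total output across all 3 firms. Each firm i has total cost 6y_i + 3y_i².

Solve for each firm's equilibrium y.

A representative firm's profit is π_i = y_i(47 − Y) − 6y_i − 3y_i², with Y = y_i + Σ_{j≠i} y_j.
First-order condition: 41 − 8y_i − Σ_{j≠i} y_j = 0.
With identical firms, set every y_j = y: then 41 − 8y − 2y = 0, i.e. y = 41/10 = 4.1.

4.1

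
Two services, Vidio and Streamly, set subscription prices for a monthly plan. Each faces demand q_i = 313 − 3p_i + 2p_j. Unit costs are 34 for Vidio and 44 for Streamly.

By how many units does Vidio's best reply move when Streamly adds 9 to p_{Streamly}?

3

Vidio's profit: π = (p_{Vidio} − 34)(313 − 3p_{Vidio} + 2p_{Streamly}).
∂π/∂p_{Vidio} = 415 − 6p_{Vidio} + 2p_{Streamly} = 0 ⇒ p_{Vidio} = 415/6 + (1/3)p_{Streamly}.
The reaction-function slope is 1/3, so a 9-unit rise in p_{Streamly} moves p_{Vidio} by 1/3 × 9 = 3. Vidio's best response rises — the actions are strategic complements.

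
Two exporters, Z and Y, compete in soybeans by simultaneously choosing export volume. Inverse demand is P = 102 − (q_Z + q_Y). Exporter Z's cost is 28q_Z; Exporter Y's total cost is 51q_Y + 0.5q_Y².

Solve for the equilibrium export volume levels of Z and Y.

34.2, 5.6

Exporter Z's profit: π = q_Z(102 − (q_Z + q_Y)) − 28q_Z.
∂π/∂q_Z = 74 − 2q_Z − q_Y = 0, so q_Z = 37 − 0.5q_Y.
For Y: ∂π/∂q_Y = 51 − 3q_Y − q_Z = 0 ⇒ q_Y = 17 − (1/3)q_Z.
Plugging q_Y into Z's best response: q_Z = 37 − 0.5(17 − (1/3)q_Z) ⇒ (5/6)q_Z = 28.5, so q_Z = 34.2.
Then q_Y = 17 − (1/3)·34.2 = 5.6.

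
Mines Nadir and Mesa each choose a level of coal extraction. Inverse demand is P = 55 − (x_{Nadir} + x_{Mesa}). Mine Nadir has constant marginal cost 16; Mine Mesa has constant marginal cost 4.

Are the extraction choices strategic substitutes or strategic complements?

Mine Nadir's profit: π = x_{Nadir}(55 − (x_{Nadir} + x_{Mesa})) − 16x_{Nadir}.
∂π/∂x_{Nadir} = 39 − 2x_{Nadir} − x_{Mesa} = 0, so x_{Nadir} = 19.5 − 0.5x_{Mesa}.
The best-response slope dx_{Nadir}/dx_{Mesa} = −0.5 < 0: the reaction function is downward-sloping, so the choices are strategic substitutes.

strategic substitutes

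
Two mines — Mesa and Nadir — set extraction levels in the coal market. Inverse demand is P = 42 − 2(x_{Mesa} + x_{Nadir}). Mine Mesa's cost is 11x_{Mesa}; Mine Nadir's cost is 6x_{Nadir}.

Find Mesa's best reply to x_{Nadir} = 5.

5.25

Mine Mesa's profit: π = x_{Mesa}(42 − 2(x_{Mesa} + x_{Nadir})) − 11x_{Mesa}.
∂π/∂x_{Mesa} = 31 − 4x_{Mesa} − 2x_{Nadir} = 0, so x_{Mesa} = 7.75 − 0.5x_{Nadir}.
At x_{Nadir} = 5: x_{Mesa} = 7.75 − 0.5·5 = 5.25.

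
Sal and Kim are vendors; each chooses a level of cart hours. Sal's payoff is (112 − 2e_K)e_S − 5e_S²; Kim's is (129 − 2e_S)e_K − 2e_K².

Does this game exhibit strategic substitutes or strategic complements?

strategic substitutes

Expanding Sal's payoff: 112e_S − 2e_Ke_S − 5e_S².
∂π/∂e_S = 112 − 2e_K − 10e_S = 0, so e_S = 11.2 − 0.2e_K.
The best-response slope de_S/de_K = −0.2 < 0: the reaction function is downward-sloping, so the choices are strategic substitutes.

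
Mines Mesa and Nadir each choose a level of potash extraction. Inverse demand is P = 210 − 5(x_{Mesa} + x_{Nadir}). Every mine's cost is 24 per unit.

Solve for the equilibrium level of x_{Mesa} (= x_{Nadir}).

Mine Mesa's profit: π = x_{Mesa}(210 − 5(x_{Mesa} + x_{Nadir})) − 24x_{Mesa}.
∂π/∂x_{Mesa} = 186 − 10x_{Mesa} − 5x_{Nadir} = 0, so x_{Mesa} = 18.6 − 0.5x_{Nadir}.
By symmetry x_{Nadir} = x_{Mesa}; substituting into the reaction function, 1.5x_{Mesa} = 18.6 and x_{Mesa} = 12.4.

12.4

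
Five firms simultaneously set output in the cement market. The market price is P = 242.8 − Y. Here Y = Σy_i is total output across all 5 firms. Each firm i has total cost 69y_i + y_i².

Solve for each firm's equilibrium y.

A representative firm's profit is π_i = y_i(242.8 − Y) − 69y_i − y_i², with Y = y_i + Σ_{j≠i} y_j.
First-order condition: 173.8 − 4y_i − Σ_{j≠i} y_j = 0.
Imposing symmetry (y_j = y for all j) turns Σ_{j≠i} y_j into 4y, so 173.8 = 8y and y = 21.725.

21.725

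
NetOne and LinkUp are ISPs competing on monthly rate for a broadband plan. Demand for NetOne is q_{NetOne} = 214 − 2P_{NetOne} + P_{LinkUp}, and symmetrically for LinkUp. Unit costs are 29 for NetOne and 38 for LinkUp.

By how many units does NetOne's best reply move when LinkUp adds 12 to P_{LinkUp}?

3

NetOne's profit: π = (P_{NetOne} − 29)(214 − 2P_{NetOne} + P_{LinkUp}).
∂π/∂P_{NetOne} = 272 − 4P_{NetOne} + P_{LinkUp} = 0 ⇒ P_{NetOne} = 68 + 0.25P_{LinkUp}.
The reaction-function slope is 0.25, so a 12-unit rise in P_{LinkUp} moves P_{NetOne} by 0.25 × 12 = 3. NetOne's best response rises — the actions are strategic complements.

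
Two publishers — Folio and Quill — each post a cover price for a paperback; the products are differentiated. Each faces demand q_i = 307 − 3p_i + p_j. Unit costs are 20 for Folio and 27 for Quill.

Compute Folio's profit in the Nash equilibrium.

Folio's profit: π = (p_{Folio} − 20)(307 − 3p_{Folio} + p_{Quill}).
∂π/∂p_{Folio} = 367 − 6p_{Folio} + p_{Quill} = 0 ⇒ p_{Folio} = 367/6 + (1/6)p_{Quill}.
Similarly p_{Quill} = 194/3 + (1/6)p_{Folio}.
Solving the two reaction functions simultaneously: (1 − (1/6)(1/6))p_{Folio} = 367/6 + (1/6)·(194/3), so (35/36)p_{Folio} = 1295/18 and p_{Folio} = 74.
Then p_{Quill} = 194/3 + (1/6)·74 = 77.
q_{Folio} = 307 − 3·74 + 77 = 162.
Profit = (74 − 20)·162 = 8748.

8748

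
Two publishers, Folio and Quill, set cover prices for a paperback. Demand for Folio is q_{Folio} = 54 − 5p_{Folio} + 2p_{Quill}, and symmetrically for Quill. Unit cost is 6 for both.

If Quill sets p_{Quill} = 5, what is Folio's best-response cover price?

9.4

Folio's profit: π = (p_{Folio} − 6)(54 − 5p_{Folio} + 2p_{Quill}).
∂π/∂p_{Folio} = 84 − 10p_{Folio} + 2p_{Quill} = 0 ⇒ p_{Folio} = 8.4 + 0.2p_{Quill}.
At p_{Quill} = 5: p_{Folio} = 8.4 + 0.2·5 = 9.4.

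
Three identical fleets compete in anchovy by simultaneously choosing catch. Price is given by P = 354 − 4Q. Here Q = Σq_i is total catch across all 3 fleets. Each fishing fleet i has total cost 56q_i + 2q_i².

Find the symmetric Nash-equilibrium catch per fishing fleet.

A representative fishing fleet's profit is π_i = q_i(354 − 4Q) − 56q_i − 2q_i², with Q = q_i + Σ_{j≠i} q_j.
First-order condition: 298 − 12q_i − 4Σ_{j≠i} q_j = 0.
Imposing symmetry (q_j = q for all j) turns Σ_{j≠i} q_j into 2q, so 298 = 20q and q = 14.9.

14.9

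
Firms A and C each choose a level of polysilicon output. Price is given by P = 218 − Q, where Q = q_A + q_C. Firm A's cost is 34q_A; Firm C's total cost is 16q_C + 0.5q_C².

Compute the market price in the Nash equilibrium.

Firm A's profit: π = q_A(218 − (q_A + q_C)) − 34q_A.
∂π/∂q_A = 184 − 2q_A − q_C = 0, so q_A = 92 − 0.5q_C.
For C: ∂π/∂q_C = 202 − 3q_C − q_A = 0 ⇒ q_C = 202/3 − (1/3)q_A.
Solving the two reaction functions simultaneously: (1 − (−0.5)(−1/3))q_A = 92 − 0.5·(202/3), so (5/6)q_A = 175/3 and q_A = 70.
Then q_C = 202/3 − (1/3)·70 = 44.
Equilibrium price: P = 218 − 114 = 104.

104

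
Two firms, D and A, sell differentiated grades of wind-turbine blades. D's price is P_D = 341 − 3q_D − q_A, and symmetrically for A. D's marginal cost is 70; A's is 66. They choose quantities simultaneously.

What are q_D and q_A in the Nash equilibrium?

Firm D's profit: π = q_D(341 − 3q_D − q_A) − 70q_D.
∂π/∂q_D = 271 − 6q_D − q_A = 0 ⇒ q_D = 271/6 − (1/6)q_A.
Similarly q_A = 275/6 − (1/6)q_D.
Solving the two reaction functions simultaneously: (1 − (−1/6)(−1/6))q_D = 271/6 − (1/6)·(275/6), so (35/36)q_D = 1351/36 and q_D = 38.6.
Then q_A = 275/6 − (1/6)·38.6 = 39.4.

38.6, 39.4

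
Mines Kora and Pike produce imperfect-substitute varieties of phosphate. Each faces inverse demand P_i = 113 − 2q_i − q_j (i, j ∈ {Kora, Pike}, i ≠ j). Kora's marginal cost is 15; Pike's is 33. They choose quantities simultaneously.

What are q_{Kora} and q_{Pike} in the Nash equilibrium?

20.8, 14.8

Mine Kora's profit: π = q_{Kora}(113 − 2q_{Kora} − q_{Pike}) − 15q_{Kora}.
∂π/∂q_{Kora} = 98 − 4q_{Kora} − q_{Pike} = 0 ⇒ q_{Kora} = 24.5 − 0.25q_{Pike}.
Similarly q_{Pike} = 20 − 0.25q_{Kora}.
Solving the two reaction functions simultaneously: (1 − (−0.25)(−0.25))q_{Kora} = 24.5 − 0.25·20, so 0.9375q_{Kora} = 19.5 and q_{Kora} = 20.8.
Then q_{Pike} = 20 − 0.25·20.8 = 14.8.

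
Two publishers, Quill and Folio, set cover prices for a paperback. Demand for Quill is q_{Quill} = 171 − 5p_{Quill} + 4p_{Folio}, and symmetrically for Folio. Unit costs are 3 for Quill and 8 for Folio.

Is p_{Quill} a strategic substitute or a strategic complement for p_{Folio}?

Quill's profit: π = (p_{Quill} − 3)(171 − 5p_{Quill} + 4p_{Folio}).
∂π/∂p_{Quill} = 186 − 10p_{Quill} + 4p_{Folio} = 0 ⇒ p_{Quill} = 18.6 + 0.4p_{Folio}.
The best-response slope dp_{Quill}/dp_{Folio} = 0.4 > 0: the reaction function is upward-sloping, so the choices are strategic complements.

strategic complements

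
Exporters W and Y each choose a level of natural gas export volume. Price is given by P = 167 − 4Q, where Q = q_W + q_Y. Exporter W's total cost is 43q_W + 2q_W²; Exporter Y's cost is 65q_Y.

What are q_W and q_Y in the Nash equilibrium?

Exporter W's profit: π = q_W(167 − 4(q_W + q_Y)) − 43q_W − 2q_W².
∂π/∂q_W = 124 − 12q_W − 4q_Y = 0, so q_W = 31/3 − (1/3)q_Y.
For Y: ∂π/∂q_Y = 102 − 8q_Y − 4q_W = 0 ⇒ q_Y = 12.75 − 0.5q_W.
Solving the two reaction functions simultaneously: (1 − (−1/3)(−0.5))q_W = 31/3 − (1/3)·12.75, so (5/6)q_W = 73/12 and q_W = 7.3.
Then q_Y = 12.75 − 0.5·7.3 = 9.1.

7.3, 9.1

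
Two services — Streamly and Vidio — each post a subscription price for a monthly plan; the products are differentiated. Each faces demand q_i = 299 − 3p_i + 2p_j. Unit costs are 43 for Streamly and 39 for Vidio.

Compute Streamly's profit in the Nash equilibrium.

12001.6875

Streamly's profit: π = (p_{Streamly} − 43)(299 − 3p_{Streamly} + 2p_{Vidio}).
∂π/∂p_{Streamly} = 428 − 6p_{Streamly} + 2p_{Vidio} = 0 ⇒ p_{Streamly} = 214/3 + (1/3)p_{Vidio}.
Similarly p_{Vidio} = 208/3 + (1/3)p_{Streamly}.
Substituting the second reaction function into the first: p_{Streamly} = 214/3 + (1/3)(208/3 + (1/3)p_{Streamly}), which gives (8/9)p_{Streamly} = 850/9 ⇒ p_{Streamly} = 106.25.
Then p_{Vidio} = 208/3 + (1/3)·106.25 = 104.75.
q_{Streamly} = 299 − 3·106.25 + 2·104.75 = 189.75.
Profit = (106.25 − 43)·189.75 = 12001.6875.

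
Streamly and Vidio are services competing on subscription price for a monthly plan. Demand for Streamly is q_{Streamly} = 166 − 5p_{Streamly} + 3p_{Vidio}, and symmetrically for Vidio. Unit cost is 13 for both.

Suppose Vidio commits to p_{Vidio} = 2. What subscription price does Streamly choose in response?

Streamly's profit: π = (p_{Streamly} − 13)(166 − 5p_{Streamly} + 3p_{Vidio}).
∂π/∂p_{Streamly} = 231 − 10p_{Streamly} + 3p_{Vidio} = 0 ⇒ p_{Streamly} = 23.1 + 0.3p_{Vidio}.
At p_{Vidio} = 2: p_{Streamly} = 23.1 + 0.3·2 = 23.7.

23.7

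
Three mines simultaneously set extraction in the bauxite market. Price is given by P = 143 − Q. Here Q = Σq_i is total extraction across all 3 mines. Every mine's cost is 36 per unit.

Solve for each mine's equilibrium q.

A representative mine's profit is π_i = q_i(143 − Q) − 36q_i, with Q = q_i + Σ_{j≠i} q_j.
First-order condition: 107 − 2q_i − Σ_{j≠i} q_j = 0.
Imposing symmetry (q_j = q for all j) turns Σ_{j≠i} q_j into 2q, so 107 = 4q and q = 26.75.

26.75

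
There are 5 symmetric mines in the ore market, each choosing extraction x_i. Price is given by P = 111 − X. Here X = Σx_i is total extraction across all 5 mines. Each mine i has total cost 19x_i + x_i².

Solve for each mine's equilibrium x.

11.5

A representative mine's profit is π_i = x_i(111 − X) − 19x_i − x_i², with X = x_i + Σ_{j≠i} x_j.
First-order condition: 92 − 4x_i − Σ_{j≠i} x_j = 0.
In a symmetric equilibrium every mine chooses the same x, so Σ_{j≠i} x_j = 4x. The condition becomes 92 − 8x = 0, giving x = 92/8 = 11.5.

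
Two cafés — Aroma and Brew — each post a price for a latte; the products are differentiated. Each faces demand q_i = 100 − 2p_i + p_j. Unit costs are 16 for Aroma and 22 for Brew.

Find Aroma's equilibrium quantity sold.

Aroma's profit: π = (p_{Aroma} − 16)(100 − 2p_{Aroma} + p_{Brew}).
∂π/∂p_{Aroma} = 132 − 4p_{Aroma} + p_{Brew} = 0 ⇒ p_{Aroma} = 33 + 0.25p_{Brew}.
Similarly p_{Brew} = 36 + 0.25p_{Aroma}.
Solving the two reaction functions simultaneously: (1 − (0.25)(0.25))p_{Aroma} = 33 + 0.25·36, so 0.9375p_{Aroma} = 42 and p_{Aroma} = 44.8.
Then p_{Brew} = 36 + 0.25·44.8 = 47.2.
q_{Aroma} = 100 − 2·44.8 + 47.2 = 57.6.

57.6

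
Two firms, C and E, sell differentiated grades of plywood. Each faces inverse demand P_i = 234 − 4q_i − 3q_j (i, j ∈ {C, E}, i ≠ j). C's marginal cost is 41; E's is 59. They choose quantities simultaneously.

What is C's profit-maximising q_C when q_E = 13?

Firm C's profit: π = q_C(234 − 4q_C − 3q_E) − 41q_C.
∂π/∂q_C = 193 − 8q_C − 3q_E = 0 ⇒ q_C = 24.125 − 0.375q_E.
At q_E = 13: q_C = 24.125 − 0.375·13 = 19.25.

19.25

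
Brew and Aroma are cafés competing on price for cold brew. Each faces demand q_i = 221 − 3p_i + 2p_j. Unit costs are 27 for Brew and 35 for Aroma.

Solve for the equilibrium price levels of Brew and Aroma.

Brew's profit: π = (p_{Brew} − 27)(221 − 3p_{Brew} + 2p_{Aroma}).
∂π/∂p_{Brew} = 302 − 6p_{Brew} + 2p_{Aroma} = 0 ⇒ p_{Brew} = 151/3 + (1/3)p_{Aroma}.
Similarly p_{Aroma} = 163/3 + (1/3)p_{Brew}.
Solving the two reaction functions simultaneously: (1 − (1/3)(1/3))p_{Brew} = 151/3 + (1/3)·(163/3), so (8/9)p_{Brew} = 616/9 and p_{Brew} = 77.
Then p_{Aroma} = 163/3 + (1/3)·77 = 80.

77, 80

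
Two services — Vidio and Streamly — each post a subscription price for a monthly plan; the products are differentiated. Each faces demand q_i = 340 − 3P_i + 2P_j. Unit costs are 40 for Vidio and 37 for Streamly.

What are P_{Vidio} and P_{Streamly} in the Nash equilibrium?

114.4375, 113.3125

Vidio's profit: π = (P_{Vidio} − 40)(340 − 3P_{Vidio} + 2P_{Streamly}).
∂π/∂P_{Vidio} = 460 − 6P_{Vidio} + 2P_{Streamly} = 0 ⇒ P_{Vidio} = 230/3 + (1/3)P_{Streamly}.
Similarly P_{Streamly} = 451/6 + (1/3)P_{Vidio}.
Plugging P_{Streamly} into Vidio's best response: P_{Vidio} = 230/3 + (1/3)(451/6 + (1/3)P_{Vidio}) ⇒ (8/9)P_{Vidio} = 1831/18, so P_{Vidio} = 114.4375.
Then P_{Streamly} = 451/6 + (1/3)·114.4375 = 113.3125.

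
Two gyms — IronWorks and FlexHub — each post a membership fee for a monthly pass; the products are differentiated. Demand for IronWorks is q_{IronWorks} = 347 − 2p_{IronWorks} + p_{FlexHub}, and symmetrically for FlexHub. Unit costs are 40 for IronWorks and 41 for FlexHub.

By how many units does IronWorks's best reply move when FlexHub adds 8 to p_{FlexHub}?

2

IronWorks's profit: π = (p_{IronWorks} − 40)(347 − 2p_{IronWorks} + p_{FlexHub}).
∂π/∂p_{IronWorks} = 427 − 4p_{IronWorks} + p_{FlexHub} = 0 ⇒ p_{IronWorks} = 106.75 + 0.25p_{FlexHub}.
The reaction-function slope is 0.25, so an 8-unit rise in p_{FlexHub} moves p_{IronWorks} by 0.25 × 8 = 2. IronWorks's best response rises — the actions are strategic complements.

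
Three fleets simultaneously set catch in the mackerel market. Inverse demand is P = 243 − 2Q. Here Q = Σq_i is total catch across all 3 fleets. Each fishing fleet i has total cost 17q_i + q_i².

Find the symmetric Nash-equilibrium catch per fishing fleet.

22.6

A representative fishing fleet's profit is π_i = q_i(243 − 2Q) − 17q_i − q_i², with Q = q_i + Σ_{j≠i} q_j.
First-order condition: 226 − 6q_i − 2Σ_{j≠i} q_j = 0.
Imposing symmetry (q_j = q for all j) turns Σ_{j≠i} q_j into 2q, so 226 = 10q and q = 22.6.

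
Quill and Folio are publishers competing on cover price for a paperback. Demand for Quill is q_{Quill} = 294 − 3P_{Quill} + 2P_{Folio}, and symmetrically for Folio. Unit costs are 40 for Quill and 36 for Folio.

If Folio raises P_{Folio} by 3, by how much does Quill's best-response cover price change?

Quill's profit: π = (P_{Quill} − 40)(294 − 3P_{Quill} + 2P_{Folio}).
∂π/∂P_{Quill} = 414 − 6P_{Quill} + 2P_{Folio} = 0 ⇒ P_{Quill} = 69 + (1/3)P_{Folio}.
The reaction-function slope is 1/3, so a 3-unit rise in P_{Folio} moves P_{Quill} by 1/3 × 3 = 1. Quill's best response rises — the actions are strategic complements.

1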